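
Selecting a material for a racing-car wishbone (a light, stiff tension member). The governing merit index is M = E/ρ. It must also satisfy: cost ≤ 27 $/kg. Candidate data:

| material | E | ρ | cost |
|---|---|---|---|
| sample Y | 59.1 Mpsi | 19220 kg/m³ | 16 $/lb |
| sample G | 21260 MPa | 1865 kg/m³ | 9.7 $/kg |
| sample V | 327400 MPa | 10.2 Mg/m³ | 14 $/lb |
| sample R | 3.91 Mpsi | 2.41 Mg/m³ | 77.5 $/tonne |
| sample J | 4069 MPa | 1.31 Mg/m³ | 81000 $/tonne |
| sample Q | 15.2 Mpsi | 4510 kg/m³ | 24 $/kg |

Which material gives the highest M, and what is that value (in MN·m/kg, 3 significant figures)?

Screen on constraints: cost ≤ 27 $/kg. Survivors: sample G, sample R, sample Q.
After converting to SI:
  sample G: E = 21.26 GPa, ρ = 1865 kg/m³
  sample R: E = 26.96 GPa, ρ = 2410 kg/m³
  sample Q: E = 104.8 GPa, ρ = 4510 kg/m³
  sample Q: M = 23.2 MN·m/kg
  sample G: M = 11.4 MN·m/kg
  sample R: M = 11.2 MN·m/kg
The maximum is for sample Q.

sample Q, M = 23.2 MN·m/kg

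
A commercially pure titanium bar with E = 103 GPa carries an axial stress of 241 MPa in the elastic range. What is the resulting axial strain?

ε = σ/E = 241 / 103000 = 2.34×10⁻³.

2.34×10⁻³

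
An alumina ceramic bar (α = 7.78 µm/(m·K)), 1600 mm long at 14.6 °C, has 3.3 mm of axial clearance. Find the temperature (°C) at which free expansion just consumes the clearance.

280 °C

α·L₀·ΔT = 3.3 mm ⇒ ΔT = 3.3 / (7.78×10⁻⁶ × 1600.0) = 265.1 K.
T = 14.6 + 265.1 = 279.7 °C.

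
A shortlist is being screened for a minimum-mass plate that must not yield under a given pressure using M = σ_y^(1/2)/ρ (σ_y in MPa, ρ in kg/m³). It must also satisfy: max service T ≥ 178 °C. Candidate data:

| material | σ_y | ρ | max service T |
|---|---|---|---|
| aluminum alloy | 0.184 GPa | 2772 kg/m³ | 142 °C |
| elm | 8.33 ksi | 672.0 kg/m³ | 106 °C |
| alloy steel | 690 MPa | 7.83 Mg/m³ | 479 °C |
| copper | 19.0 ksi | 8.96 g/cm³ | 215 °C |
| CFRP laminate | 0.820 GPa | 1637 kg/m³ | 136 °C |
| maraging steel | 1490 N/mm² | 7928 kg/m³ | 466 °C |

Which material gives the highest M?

maraging steel

Screen on constraints: max service T ≥ 178 °C. Survivors: alloy steel, copper, maraging steel.
Convert each candidate to consistent units, then evaluate M:
  alloy steel: σ_y = 690.0 MPa, ρ = 7830 kg/m³
  copper: σ_y = 131.0 MPa, ρ = 8960 kg/m³
  maraging steel: σ_y = 1490 MPa, ρ = 7928 kg/m³
  maraging steel: M = 4.87×10⁻³
  alloy steel: M = 3.35×10⁻³
  copper: M = 1.28×10⁻³
Maraging steel ranks first.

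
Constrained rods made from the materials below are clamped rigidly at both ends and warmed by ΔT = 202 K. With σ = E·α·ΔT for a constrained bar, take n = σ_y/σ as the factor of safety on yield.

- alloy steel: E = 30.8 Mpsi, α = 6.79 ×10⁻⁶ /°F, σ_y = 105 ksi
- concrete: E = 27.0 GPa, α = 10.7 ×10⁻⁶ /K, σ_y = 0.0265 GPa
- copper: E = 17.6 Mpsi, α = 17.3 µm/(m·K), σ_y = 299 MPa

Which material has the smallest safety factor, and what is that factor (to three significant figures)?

Converting E to GPa, α to ×10⁻⁶/K, σ_y to MPa, then σ and n for each:
  alloy steel: E = 212.4, α = 12.2, σ_y = 723.9 → σ = 524 MPa, n = 1.38
  concrete: E = 27.00, α = 10.7, σ_y = 26.50 → σ = 58.4 MPa, n = 0.454
  copper: E = 121.3, α = 17.3, σ_y = 299.0 → σ = 424 MPa, n = 0.705
Smallest n: concrete with n = 0.454.

concrete, n = 0.454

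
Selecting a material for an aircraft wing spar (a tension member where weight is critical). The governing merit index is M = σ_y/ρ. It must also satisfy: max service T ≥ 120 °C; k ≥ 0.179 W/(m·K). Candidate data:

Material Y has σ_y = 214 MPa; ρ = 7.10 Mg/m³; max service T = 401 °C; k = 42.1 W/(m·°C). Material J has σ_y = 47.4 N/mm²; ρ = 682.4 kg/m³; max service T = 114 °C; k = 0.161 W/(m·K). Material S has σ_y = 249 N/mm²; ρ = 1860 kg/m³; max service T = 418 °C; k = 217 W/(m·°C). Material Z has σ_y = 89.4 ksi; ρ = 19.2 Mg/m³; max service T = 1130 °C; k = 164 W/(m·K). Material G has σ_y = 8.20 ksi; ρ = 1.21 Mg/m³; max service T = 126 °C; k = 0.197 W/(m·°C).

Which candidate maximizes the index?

material S

Screen on constraints: max service T ≥ 120 °C; k ≥ 0.179 W/(m·K). Survivors: material Y, material S, material Z, material G.
In SI units:
  material Y: σ_y = 214.0 MPa, ρ = 7100 kg/m³
  material S: σ_y = 249.0 MPa, ρ = 1860 kg/m³
  material Z: σ_y = 616.4 MPa, ρ = 19200 kg/m³
  material G: σ_y = 56.54 MPa, ρ = 1210 kg/m³
  material S: M = 134 kN·m/kg
  material G: M = 46.7 kN·m/kg
  material Z: M = 32.1 kN·m/kg
  material Y: M = 30.1 kN·m/kg
Highest index: material S.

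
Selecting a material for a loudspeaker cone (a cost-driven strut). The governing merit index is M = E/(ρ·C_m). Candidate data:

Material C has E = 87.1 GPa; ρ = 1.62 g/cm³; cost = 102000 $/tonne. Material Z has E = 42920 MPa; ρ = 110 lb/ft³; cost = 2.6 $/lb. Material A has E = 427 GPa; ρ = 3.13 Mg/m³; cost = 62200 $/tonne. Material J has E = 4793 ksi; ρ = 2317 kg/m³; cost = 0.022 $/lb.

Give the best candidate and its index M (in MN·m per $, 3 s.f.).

material J, M = 294 MN·m per $

After converting to SI:
  material C: E = 87.10 GPa, ρ = 1620 kg/m³, cost = 102.0 $/kg
  material Z: E = 42.92 GPa, ρ = 1762 kg/m³, cost = 5.732 $/kg
  material A: E = 427.0 GPa, ρ = 3130 kg/m³, cost = 62.20 $/kg
  material J: E = 33.05 GPa, ρ = 2317 kg/m³, cost = 0.04850 $/kg
  material J: M = 294 MN·m per $
  material Z: M = 4.25 MN·m per $
  material A: M = 2.19 MN·m per $
  material C: M = 0.527 MN·m per $
The maximum is for material J.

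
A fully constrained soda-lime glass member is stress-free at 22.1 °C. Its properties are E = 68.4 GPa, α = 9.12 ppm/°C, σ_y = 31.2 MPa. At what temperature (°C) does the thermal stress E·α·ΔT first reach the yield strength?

72.1 °C

E·α·ΔT = 31.20 MPa ⇒ ΔT = 31.20 / (68.40×10³ × 9.12×10⁻⁶) = 50.02 K.
T = 22.1 + 50.02 = 72.12 °C.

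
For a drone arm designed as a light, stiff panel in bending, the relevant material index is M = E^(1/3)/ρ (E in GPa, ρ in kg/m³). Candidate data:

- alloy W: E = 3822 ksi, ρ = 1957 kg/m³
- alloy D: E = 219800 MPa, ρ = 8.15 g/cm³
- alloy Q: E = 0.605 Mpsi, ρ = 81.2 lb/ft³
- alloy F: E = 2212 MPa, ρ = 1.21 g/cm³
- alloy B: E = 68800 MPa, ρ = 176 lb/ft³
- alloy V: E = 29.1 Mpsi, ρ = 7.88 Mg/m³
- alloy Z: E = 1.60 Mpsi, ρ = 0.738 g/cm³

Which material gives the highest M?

In SI units:
  alloy W: E = 26.35 GPa, ρ = 1957 kg/m³
  alloy D: E = 219.8 GPa, ρ = 8150 kg/m³
  alloy Q: E = 4.171 GPa, ρ = 1301 kg/m³
  alloy F: E = 2.212 GPa, ρ = 1210 kg/m³
  alloy B: E = 68.80 GPa, ρ = 2819 kg/m³
  alloy V: E = 200.6 GPa, ρ = 7880 kg/m³
  alloy Z: E = 11.03 GPa, ρ = 738.0 kg/m³
  alloy Z: M = 3.02×10⁻³
  alloy W: M = 1.52×10⁻³
  alloy B: M = 1.45×10⁻³
  alloy Q: M = 1.24×10⁻³
  alloy F: M = 1.08×10⁻³
  alloy V: M = 0.743×10⁻³
  alloy D: M = 0.740×10⁻³
Highest index: alloy Z.

alloy Z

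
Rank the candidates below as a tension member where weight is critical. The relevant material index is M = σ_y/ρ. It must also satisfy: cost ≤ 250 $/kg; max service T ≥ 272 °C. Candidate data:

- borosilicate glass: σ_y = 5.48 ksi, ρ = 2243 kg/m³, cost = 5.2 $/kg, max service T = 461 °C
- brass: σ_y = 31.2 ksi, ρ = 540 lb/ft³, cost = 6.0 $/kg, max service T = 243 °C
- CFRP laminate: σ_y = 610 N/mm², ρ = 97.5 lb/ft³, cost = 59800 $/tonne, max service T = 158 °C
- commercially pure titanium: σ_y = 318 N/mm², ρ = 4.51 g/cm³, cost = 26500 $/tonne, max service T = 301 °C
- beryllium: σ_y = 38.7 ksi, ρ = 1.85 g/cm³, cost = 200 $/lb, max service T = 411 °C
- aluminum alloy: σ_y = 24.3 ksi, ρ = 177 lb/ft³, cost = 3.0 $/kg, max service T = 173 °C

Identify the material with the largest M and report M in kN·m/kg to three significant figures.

commercially pure titanium, M = 70.5 kN·m/kg

Screen on constraints: cost ≤ 250 $/kg; max service T ≥ 272 °C. Survivors: borosilicate glass, commercially pure titanium.
After converting to SI:
  borosilicate glass: σ_y = 37.78 MPa, ρ = 2243 kg/m³
  commercially pure titanium: σ_y = 318.0 MPa, ρ = 4510 kg/m³
  commercially pure titanium: M = 70.5 kN·m/kg
  borosilicate glass: M = 16.8 kN·m/kg
The maximum is for commercially pure titanium.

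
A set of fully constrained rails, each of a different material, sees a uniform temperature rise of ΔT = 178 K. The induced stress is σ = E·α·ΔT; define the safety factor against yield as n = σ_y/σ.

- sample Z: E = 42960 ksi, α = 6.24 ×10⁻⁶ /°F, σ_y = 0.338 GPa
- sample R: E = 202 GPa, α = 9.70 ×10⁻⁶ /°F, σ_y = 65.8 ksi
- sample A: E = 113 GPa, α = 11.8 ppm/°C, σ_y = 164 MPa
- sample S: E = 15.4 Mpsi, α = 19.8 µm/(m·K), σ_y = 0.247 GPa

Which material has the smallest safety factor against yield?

In consistent units (E in GPa, α in ×10⁻⁶/K, σ_y in MPa):
  sample Z: E = 296.2, α = 11.2, σ_y = 338.0 → σ = 592 MPa, n = 0.571
  sample R: E = 202.0, α = 17.5, σ_y = 453.7 → σ = 628 MPa, n = 0.723
  sample A: E = 113.0, α = 11.8, σ_y = 164.0 → σ = 237 MPa, n = 0.691
  sample S: E = 106.2, α = 19.8, σ_y = 247.0 → σ = 374 MPa, n = 0.660
The minimum is sample Z at n = 0.571.

sample Z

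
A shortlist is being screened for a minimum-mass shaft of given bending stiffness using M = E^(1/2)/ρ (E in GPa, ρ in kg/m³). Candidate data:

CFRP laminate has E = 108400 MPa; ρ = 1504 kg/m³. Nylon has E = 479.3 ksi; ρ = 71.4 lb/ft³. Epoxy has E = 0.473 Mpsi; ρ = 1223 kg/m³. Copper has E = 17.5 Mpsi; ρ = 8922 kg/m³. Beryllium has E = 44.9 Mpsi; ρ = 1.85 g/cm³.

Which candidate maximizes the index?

beryllium

In SI units:
  CFRP laminate: E = 108.4 GPa, ρ = 1504 kg/m³
  nylon: E = 3.305 GPa, ρ = 1144 kg/m³
  epoxy: E = 3.261 GPa, ρ = 1223 kg/m³
  copper: E = 120.7 GPa, ρ = 8922 kg/m³
  beryllium: E = 309.6 GPa, ρ = 1850 kg/m³
  beryllium: M = 9.51×10⁻³
  CFRP laminate: M = 6.92×10⁻³
  nylon: M = 1.59×10⁻³
  epoxy: M = 1.48×10⁻³
  copper: M = 1.23×10⁻³
Highest index: beryllium.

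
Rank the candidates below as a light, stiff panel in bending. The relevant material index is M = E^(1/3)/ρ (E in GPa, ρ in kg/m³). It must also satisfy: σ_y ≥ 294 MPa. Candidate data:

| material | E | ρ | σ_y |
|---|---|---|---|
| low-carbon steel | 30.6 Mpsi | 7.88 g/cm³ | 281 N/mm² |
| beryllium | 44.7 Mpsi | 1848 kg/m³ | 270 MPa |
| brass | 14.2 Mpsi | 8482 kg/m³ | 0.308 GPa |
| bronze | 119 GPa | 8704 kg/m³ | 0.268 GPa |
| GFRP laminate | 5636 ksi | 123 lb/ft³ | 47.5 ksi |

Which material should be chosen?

GFRP laminate

Screen on constraints: σ_y ≥ 294 MPa. Survivors: brass, GFRP laminate.
After converting to SI:
  brass: E = 97.91 GPa, ρ = 8482 kg/m³
  GFRP laminate: E = 38.86 GPa, ρ = 1970 kg/m³
  GFRP laminate: M = 1.72×10⁻³
  brass: M = 0.543×10⁻³
Highest index: GFRP laminate.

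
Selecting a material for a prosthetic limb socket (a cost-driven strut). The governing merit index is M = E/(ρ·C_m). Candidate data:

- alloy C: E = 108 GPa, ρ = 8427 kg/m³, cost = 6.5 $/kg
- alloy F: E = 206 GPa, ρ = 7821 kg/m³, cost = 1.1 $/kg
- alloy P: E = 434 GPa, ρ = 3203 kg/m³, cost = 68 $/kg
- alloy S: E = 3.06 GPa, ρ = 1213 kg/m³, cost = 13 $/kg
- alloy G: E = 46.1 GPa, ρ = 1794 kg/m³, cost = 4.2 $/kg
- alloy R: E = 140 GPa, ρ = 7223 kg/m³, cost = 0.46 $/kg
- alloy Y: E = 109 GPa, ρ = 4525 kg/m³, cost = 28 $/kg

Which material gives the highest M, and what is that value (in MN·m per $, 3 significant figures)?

Computing M directly (units already consistent):
  alloy R: M = 42.1 MN·m per $
  alloy F: M = 23.9 MN·m per $
  alloy G: M = 6.12 MN·m per $
  alloy P: M = 1.99 MN·m per $
  alloy C: M = 1.97 MN·m per $
  alloy Y: M = 0.860 MN·m per $
  alloy S: M = 0.194 MN·m per $
Alloy R ranks first.

alloy R, M = 42.1 MN·m per $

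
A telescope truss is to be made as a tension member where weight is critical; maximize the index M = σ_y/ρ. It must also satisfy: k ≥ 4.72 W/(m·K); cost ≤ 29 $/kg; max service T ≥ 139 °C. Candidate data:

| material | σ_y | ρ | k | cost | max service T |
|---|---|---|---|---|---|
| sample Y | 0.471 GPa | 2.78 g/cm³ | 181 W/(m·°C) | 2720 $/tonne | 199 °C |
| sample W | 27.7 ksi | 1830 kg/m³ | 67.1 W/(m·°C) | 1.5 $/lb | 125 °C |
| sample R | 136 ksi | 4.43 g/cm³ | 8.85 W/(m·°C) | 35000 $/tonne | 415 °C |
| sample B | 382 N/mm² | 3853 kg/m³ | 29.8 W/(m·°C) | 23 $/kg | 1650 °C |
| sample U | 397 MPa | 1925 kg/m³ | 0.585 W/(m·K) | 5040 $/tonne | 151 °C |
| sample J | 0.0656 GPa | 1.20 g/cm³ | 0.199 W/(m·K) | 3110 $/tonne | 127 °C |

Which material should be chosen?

Screen on constraints: k ≥ 4.72 W/(m·K); cost ≤ 29 $/kg; max service T ≥ 139 °C. Survivors: sample Y, sample B.
Convert each candidate to consistent units, then evaluate M:
  sample Y: σ_y = 471.0 MPa, ρ = 2780 kg/m³
  sample B: σ_y = 382.0 MPa, ρ = 3853 kg/m³
  sample Y: M = 169 kN·m/kg
  sample B: M = 99.1 kN·m/kg
Sample Y ranks first.

sample Y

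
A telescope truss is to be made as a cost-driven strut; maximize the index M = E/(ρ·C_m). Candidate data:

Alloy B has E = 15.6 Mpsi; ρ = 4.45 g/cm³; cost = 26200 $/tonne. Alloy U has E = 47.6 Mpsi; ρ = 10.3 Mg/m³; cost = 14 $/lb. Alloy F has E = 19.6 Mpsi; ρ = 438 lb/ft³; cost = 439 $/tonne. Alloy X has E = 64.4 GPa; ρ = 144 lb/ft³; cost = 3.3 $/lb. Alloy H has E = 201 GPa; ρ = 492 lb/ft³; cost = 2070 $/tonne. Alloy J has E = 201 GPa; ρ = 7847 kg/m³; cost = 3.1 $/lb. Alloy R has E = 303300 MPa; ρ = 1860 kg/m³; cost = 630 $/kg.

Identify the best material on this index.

Normalizing units and computing the index:
  alloy B: E = 107.6 GPa, ρ = 4450 kg/m³, cost = 26.20 $/kg
  alloy U: E = 328.2 GPa, ρ = 10300 kg/m³, cost = 30.86 $/kg
  alloy F: E = 135.1 GPa, ρ = 7016 kg/m³, cost = 0.4390 $/kg
  alloy X: E = 64.40 GPa, ρ = 2307 kg/m³, cost = 7.275 $/kg
  alloy H: E = 201.0 GPa, ρ = 7881 kg/m³, cost = 2.070 $/kg
  alloy J: E = 201.0 GPa, ρ = 7847 kg/m³, cost = 6.834 $/kg
  alloy R: E = 303.3 GPa, ρ = 1860 kg/m³, cost = 630.0 $/kg
  alloy F: M = 43.9 MN·m per $
  alloy H: M = 12.3 MN·m per $
  alloy X: M = 3.84 MN·m per $
  alloy J: M = 3.75 MN·m per $
  alloy U: M = 1.03 MN·m per $
  alloy B: M = 0.923 MN·m per $
  alloy R: M = 0.259 MN·m per $
Alloy F has the largest M.

alloy F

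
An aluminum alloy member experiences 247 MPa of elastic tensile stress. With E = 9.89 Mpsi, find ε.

3.62×10⁻³

E = 9.89 Mpsi = 68.19 GPa = 68190 MPa.
ε = σ/E = 247 / 68190 = 3.62×10⁻³.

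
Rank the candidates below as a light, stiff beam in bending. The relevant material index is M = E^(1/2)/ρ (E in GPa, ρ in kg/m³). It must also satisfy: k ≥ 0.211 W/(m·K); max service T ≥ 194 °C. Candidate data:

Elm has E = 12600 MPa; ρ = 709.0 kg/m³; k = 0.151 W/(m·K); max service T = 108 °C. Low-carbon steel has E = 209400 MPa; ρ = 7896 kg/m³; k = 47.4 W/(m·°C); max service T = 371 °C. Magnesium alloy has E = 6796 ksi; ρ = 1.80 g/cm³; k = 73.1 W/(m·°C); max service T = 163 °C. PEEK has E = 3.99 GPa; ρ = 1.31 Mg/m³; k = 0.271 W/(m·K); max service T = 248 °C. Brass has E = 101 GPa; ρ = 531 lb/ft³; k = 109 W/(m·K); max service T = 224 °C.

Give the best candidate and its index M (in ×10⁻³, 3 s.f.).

Screen on constraints: k ≥ 0.211 W/(m·K); max service T ≥ 194 °C. Survivors: low-carbon steel, PEEK, brass.
Putting every candidate on a common basis:
  low-carbon steel: E = 209.4 GPa, ρ = 7896 kg/m³
  PEEK: E = 3.990 GPa, ρ = 1310 kg/m³
  brass: E = 101.0 GPa, ρ = 8506 kg/m³
  low-carbon steel: M = 1.83×10⁻³
  PEEK: M = 1.52×10⁻³
  brass: M = 1.18×10⁻³
Highest index: low-carbon steel.

low-carbon steel, M = 1.83×10⁻³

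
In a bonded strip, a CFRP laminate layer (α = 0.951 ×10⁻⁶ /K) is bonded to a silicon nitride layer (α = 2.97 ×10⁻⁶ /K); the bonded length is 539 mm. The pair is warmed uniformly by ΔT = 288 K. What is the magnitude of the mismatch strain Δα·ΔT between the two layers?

5.81×10⁻⁴

Δα = |0.951 − 2.97|×10⁻⁶/K = 2.02×10⁻⁶/K.
Mismatch strain = Δα·ΔT = 2.02×10⁻⁶ × 288.0 = 5.81×10⁻⁴.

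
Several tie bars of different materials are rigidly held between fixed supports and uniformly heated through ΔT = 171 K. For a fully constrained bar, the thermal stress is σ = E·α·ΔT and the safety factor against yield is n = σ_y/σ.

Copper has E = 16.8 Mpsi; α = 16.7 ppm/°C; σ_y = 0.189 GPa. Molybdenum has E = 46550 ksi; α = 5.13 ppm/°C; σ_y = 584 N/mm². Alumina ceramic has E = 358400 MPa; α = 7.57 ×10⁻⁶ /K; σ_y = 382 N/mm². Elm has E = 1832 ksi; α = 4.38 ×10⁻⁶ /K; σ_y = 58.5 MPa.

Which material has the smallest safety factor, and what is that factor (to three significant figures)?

In consistent units (E in GPa, α in ×10⁻⁶/K, σ_y in MPa):
  copper: E = 115.8, α = 16.7, σ_y = 189.0 → σ = 331 MPa, n = 0.571
  molybdenum: E = 321.0, α = 5.13, σ_y = 584.0 → σ = 282 MPa, n = 2.07
  alumina ceramic: E = 358.4, α = 7.57, σ_y = 382.0 → σ = 464 MPa, n = 0.823
  elm: E = 12.63, α = 4.38, σ_y = 58.50 → σ = 9.46 MPa, n = 6.18
The minimum is copper at n = 0.571.

copper, n = 0.571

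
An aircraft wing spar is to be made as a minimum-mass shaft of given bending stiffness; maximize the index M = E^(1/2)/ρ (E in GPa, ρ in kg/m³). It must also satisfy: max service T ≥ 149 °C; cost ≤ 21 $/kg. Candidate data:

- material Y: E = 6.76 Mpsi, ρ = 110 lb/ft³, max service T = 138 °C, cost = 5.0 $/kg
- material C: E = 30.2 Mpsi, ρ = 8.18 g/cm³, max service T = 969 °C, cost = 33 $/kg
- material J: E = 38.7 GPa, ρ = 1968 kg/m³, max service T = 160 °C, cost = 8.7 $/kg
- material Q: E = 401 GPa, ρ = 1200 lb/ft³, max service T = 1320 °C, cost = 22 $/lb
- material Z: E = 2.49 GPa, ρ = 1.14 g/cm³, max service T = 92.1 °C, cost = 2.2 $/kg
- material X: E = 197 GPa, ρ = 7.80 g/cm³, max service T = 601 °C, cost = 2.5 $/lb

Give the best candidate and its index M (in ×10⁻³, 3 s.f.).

Screen on constraints: max service T ≥ 149 °C; cost ≤ 21 $/kg. Survivors: material J, material X.
Convert each candidate to consistent units, then evaluate M:
  material J: E = 38.70 GPa, ρ = 1968 kg/m³
  material X: E = 197.0 GPa, ρ = 7800 kg/m³
  material J: M = 3.16×10⁻³
  material X: M = 1.80×10⁻³
Material J has the largest M.

material J, M = 3.16×10⁻³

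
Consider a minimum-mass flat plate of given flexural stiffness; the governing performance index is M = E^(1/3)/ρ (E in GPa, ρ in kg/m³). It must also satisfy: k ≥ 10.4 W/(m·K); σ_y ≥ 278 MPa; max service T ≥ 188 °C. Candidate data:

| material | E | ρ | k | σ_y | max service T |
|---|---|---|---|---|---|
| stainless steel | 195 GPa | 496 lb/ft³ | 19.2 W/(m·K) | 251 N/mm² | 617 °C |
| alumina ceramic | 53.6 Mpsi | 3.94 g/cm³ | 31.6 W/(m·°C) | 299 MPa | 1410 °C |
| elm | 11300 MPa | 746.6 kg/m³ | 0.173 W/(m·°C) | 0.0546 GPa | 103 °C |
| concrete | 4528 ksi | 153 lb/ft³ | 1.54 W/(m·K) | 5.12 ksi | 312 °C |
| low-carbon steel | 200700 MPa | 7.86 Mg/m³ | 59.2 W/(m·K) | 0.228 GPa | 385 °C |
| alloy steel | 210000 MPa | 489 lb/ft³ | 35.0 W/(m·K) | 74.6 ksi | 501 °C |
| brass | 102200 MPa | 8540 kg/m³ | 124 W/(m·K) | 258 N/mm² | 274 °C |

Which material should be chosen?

alumina ceramic

Screen on constraints: k ≥ 10.4 W/(m·K); σ_y ≥ 278 MPa; max service T ≥ 188 °C. Survivors: alumina ceramic, alloy steel.
After converting to SI:
  alumina ceramic: E = 369.6 GPa, ρ = 3940 kg/m³
  alloy steel: E = 210.0 GPa, ρ = 7833 kg/m³
  alumina ceramic: M = 1.82×10⁻³
  alloy steel: M = 0.759×10⁻³
Alumina ceramic has the largest M.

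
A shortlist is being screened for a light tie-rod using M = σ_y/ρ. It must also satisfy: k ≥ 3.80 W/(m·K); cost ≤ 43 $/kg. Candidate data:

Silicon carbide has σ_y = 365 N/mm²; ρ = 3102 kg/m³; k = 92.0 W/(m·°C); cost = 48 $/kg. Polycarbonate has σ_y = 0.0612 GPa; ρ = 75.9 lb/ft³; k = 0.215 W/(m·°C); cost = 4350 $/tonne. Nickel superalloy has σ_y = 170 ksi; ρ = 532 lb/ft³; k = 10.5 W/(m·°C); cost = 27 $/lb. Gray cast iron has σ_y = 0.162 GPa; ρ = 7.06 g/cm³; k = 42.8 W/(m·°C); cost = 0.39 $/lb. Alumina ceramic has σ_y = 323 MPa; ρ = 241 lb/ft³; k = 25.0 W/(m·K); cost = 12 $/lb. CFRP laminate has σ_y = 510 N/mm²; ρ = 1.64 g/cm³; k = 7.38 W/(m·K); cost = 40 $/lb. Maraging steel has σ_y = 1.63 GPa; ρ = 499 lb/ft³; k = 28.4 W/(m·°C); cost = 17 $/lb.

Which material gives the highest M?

Screen on constraints: k ≥ 3.80 W/(m·K); cost ≤ 43 $/kg. Survivors: gray cast iron, alumina ceramic, maraging steel.
Normalizing units and computing the index:
  gray cast iron: σ_y = 162.0 MPa, ρ = 7060 kg/m³
  alumina ceramic: σ_y = 323.0 MPa, ρ = 3860 kg/m³
  maraging steel: σ_y = 1630 MPa, ρ = 7993 kg/m³
  maraging steel: M = 204 kN·m/kg
  alumina ceramic: M = 83.7 kN·m/kg
  gray cast iron: M = 22.9 kN·m/kg
Maraging steel ranks first.

maraging steel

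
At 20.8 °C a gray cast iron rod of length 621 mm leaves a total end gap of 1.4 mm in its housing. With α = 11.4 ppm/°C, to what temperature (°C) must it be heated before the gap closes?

α·L₀·ΔT = 1.4 mm ⇒ ΔT = 1.4 / (11.4×10⁻⁶ × 621.0) = 197.8 K.
T = 20.8 + 197.8 = 218.6 °C.

219 °C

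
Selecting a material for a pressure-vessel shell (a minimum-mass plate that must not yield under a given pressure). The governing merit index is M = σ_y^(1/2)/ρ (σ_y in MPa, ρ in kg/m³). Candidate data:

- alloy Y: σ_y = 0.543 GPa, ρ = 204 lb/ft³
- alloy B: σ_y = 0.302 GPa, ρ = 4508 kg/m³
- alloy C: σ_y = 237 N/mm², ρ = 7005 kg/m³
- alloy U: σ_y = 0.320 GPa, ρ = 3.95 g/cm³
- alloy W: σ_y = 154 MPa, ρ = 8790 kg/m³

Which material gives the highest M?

alloy Y

Normalizing units and computing the index:
  alloy Y: σ_y = 543.0 MPa, ρ = 3268 kg/m³
  alloy B: σ_y = 302.0 MPa, ρ = 4508 kg/m³
  alloy C: σ_y = 237.0 MPa, ρ = 7005 kg/m³
  alloy U: σ_y = 320.0 MPa, ρ = 3950 kg/m³
  alloy W: σ_y = 154.0 MPa, ρ = 8790 kg/m³
  alloy Y: M = 7.13×10⁻³
  alloy U: M = 4.53×10⁻³
  alloy B: M = 3.85×10⁻³
  alloy C: M = 2.20×10⁻³
  alloy W: M = 1.41×10⁻³
Alloy Y has the largest M.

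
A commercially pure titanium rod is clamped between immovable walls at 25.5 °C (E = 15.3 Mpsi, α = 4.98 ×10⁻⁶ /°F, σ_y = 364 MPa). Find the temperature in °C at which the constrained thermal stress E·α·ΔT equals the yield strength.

410 °C

E = 15.3 Mpsi = 105.5 GPa.
α = 4.98×10⁻⁶/°F × 9/5 = 8.96×10⁻⁶/K.
E·α·ΔT = 364.0 MPa ⇒ ΔT = 364.0 / (105.5×10³ × 8.96×10⁻⁶) = 384.9 K.
T = 25.5 + 384.9 = 410.4 °C.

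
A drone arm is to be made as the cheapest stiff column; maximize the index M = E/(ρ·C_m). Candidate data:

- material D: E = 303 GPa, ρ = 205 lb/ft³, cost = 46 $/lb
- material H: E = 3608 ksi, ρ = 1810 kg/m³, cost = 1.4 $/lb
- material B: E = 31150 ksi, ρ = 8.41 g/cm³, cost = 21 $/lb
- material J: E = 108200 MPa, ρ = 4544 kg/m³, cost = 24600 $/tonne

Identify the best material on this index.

In SI units:
  material D: E = 303.0 GPa, ρ = 3284 kg/m³, cost = 101.4 $/kg
  material H: E = 24.88 GPa, ρ = 1810 kg/m³, cost = 3.086 $/kg
  material B: E = 214.8 GPa, ρ = 8410 kg/m³, cost = 46.30 $/kg
  material J: E = 108.2 GPa, ρ = 4544 kg/m³, cost = 24.60 $/kg
  material H: M = 4.45 MN·m per $
  material J: M = 0.968 MN·m per $
  material D: M = 0.910 MN·m per $
  material B: M = 0.552 MN·m per $
Material H has the largest M.

material H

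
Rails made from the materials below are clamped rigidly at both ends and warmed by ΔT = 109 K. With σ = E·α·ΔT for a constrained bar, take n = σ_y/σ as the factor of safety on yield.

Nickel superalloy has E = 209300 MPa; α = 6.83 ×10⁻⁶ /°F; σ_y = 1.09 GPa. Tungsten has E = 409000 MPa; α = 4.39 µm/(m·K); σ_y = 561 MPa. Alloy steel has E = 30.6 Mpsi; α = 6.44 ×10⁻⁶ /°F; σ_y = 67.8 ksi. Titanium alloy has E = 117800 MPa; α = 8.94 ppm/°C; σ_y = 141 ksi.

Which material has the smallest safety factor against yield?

alloy steel

Per material, after unit conversion:
  nickel superalloy: E = 209.3, α = 12.3, σ_y = 1090 → σ = 280 MPa, n = 3.89
  tungsten: E = 409.0, α = 4.39, σ_y = 561.0 → σ = 196 MPa, n = 2.87
  alloy steel: E = 211.0, α = 11.6, σ_y = 467.5 → σ = 267 MPa, n = 1.75
  titanium alloy: E = 117.8, α = 8.94, σ_y = 972.2 → σ = 115 MPa, n = 8.47
Smallest n: alloy steel with n = 1.75.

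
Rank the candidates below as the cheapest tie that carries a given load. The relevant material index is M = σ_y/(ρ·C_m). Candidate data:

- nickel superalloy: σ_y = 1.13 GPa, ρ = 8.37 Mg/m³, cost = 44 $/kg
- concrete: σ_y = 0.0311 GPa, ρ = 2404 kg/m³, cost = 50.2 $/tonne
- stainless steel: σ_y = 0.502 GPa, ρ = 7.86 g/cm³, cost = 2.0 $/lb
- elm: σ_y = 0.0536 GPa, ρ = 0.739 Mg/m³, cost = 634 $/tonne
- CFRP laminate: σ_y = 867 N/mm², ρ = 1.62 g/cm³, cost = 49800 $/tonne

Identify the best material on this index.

concrete

Putting every candidate on a common basis:
  nickel superalloy: σ_y = 1130 MPa, ρ = 8370 kg/m³, cost = 44.00 $/kg
  concrete: σ_y = 31.10 MPa, ρ = 2404 kg/m³, cost = 0.05020 $/kg
  stainless steel: σ_y = 502.0 MPa, ρ = 7860 kg/m³, cost = 4.409 $/kg
  elm: σ_y = 53.60 MPa, ρ = 739.0 kg/m³, cost = 0.6340 $/kg
  CFRP laminate: σ_y = 867.0 MPa, ρ = 1620 kg/m³, cost = 49.80 $/kg
  concrete: M = 258 kN·m per $
  elm: M = 114 kN·m per $
  stainless steel: M = 14.5 kN·m per $
  CFRP laminate: M = 10.7 kN·m per $
  nickel superalloy: M = 3.07 kN·m per $
Concrete has the largest M.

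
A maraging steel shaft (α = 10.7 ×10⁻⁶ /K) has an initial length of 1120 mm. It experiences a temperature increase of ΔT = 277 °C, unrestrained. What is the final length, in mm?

ΔL = α·L₀·ΔT = 10.7×10⁻⁶ × 1120 mm × 277.0 K = 3.32 mm.
L = L₀ + ΔL = 1120 + 3.32 = 1123.3 mm.

1123.3 mm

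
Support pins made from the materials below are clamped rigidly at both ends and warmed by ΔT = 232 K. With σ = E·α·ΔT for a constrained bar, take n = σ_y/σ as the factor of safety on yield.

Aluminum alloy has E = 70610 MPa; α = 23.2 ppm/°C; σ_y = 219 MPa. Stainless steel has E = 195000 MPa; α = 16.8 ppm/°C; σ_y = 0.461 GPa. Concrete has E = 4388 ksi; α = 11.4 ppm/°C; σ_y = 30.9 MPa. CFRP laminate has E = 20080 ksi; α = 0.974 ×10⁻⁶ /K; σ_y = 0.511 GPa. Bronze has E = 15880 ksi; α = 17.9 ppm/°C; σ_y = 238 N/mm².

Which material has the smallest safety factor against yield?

concrete

In consistent units (E in GPa, α in ×10⁻⁶/K, σ_y in MPa):
  aluminum alloy: E = 70.61, α = 23.2, σ_y = 219.0 → σ = 380 MPa, n = 0.576
  stainless steel: E = 195.0, α = 16.8, σ_y = 461.0 → σ = 760 MPa, n = 0.607
  concrete: E = 30.25, α = 11.4, σ_y = 30.90 → σ = 80.0 MPa, n = 0.386
  CFRP laminate: E = 138.4, α = 0.974, σ_y = 511.0 → σ = 31.3 MPa, n = 16.3
  bronze: E = 109.5, α = 17.9, σ_y = 238.0 → σ = 455 MPa, n = 0.523
The minimum is concrete at n = 0.386.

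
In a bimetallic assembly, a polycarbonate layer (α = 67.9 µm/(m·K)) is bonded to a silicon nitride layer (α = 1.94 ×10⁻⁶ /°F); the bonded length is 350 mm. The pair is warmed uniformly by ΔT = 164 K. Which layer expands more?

polycarbonate

silicon nitride: α = 1.94×10⁻⁶/°F × 9/5 = 3.49×10⁻⁶/K.
α(polycarbonate) = 67.9×10⁻⁶/K vs α(silicon nitride) = 3.49×10⁻⁶/K.
Higher α expands more for the same ΔT: polycarbonate.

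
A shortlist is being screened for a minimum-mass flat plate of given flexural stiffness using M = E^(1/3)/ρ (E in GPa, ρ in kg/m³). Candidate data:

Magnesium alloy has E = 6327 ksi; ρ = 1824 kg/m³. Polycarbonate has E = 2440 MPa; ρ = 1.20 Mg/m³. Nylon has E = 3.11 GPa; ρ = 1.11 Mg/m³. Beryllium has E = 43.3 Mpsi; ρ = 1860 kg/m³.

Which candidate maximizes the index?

beryllium

In SI units:
  magnesium alloy: E = 43.62 GPa, ρ = 1824 kg/m³
  polycarbonate: E = 2.440 GPa, ρ = 1200 kg/m³
  nylon: E = 3.110 GPa, ρ = 1110 kg/m³
  beryllium: E = 298.5 GPa, ρ = 1860 kg/m³
  beryllium: M = 3.59×10⁻³
  magnesium alloy: M = 1.93×10⁻³
  nylon: M = 1.32×10⁻³
  polycarbonate: M = 1.12×10⁻³
Beryllium ranks first.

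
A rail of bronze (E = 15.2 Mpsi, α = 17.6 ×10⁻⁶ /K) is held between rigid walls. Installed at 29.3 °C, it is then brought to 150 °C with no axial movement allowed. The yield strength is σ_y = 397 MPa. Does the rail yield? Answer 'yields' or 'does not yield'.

does not yield

E = 15.2 Mpsi = 104.8 GPa.
ΔT = 120.7 K. Constrained thermal stress σ = E·α·ΔT = 104.8×10³ MPa × 17.6×10⁻⁶ × 120.7 = 223 MPa (compressive).
Compare to σ_y = 397 MPa: σ < σ_y, so it does not yield.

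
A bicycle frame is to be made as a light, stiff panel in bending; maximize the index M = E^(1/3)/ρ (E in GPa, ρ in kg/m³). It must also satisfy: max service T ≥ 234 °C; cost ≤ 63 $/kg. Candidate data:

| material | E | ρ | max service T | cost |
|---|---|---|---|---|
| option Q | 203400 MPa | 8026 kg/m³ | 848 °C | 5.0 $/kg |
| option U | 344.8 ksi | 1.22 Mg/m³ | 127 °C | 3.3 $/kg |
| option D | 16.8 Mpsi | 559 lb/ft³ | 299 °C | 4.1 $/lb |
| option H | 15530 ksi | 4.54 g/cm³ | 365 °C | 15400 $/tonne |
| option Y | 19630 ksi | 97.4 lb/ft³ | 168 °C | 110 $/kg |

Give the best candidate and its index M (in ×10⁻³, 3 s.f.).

option H, M = 1.05×10⁻³

Screen on constraints: max service T ≥ 234 °C; cost ≤ 63 $/kg. Survivors: option Q, option D, option H.
Normalizing units and computing the index:
  option Q: E = 203.4 GPa, ρ = 8026 kg/m³
  option D: E = 115.8 GPa, ρ = 8954 kg/m³
  option H: E = 107.1 GPa, ρ = 4540 kg/m³
  option H: M = 1.05×10⁻³
  option Q: M = 0.733×10⁻³
  option D: M = 0.544×10⁻³
Highest index: option H.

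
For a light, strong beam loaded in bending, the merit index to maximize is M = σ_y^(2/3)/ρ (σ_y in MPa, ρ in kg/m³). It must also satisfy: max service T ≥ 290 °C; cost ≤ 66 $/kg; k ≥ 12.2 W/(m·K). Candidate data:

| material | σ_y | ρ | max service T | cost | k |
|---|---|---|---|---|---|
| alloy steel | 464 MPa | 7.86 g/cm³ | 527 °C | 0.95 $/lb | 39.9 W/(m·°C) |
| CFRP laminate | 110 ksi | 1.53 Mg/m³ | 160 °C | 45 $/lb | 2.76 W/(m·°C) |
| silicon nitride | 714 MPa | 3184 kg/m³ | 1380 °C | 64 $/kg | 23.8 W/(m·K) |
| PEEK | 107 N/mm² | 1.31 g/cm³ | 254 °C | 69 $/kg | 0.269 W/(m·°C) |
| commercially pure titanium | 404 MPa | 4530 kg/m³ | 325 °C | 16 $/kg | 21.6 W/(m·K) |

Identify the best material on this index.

silicon nitride

Screen on constraints: max service T ≥ 290 °C; cost ≤ 66 $/kg; k ≥ 12.2 W/(m·K). Survivors: alloy steel, silicon nitride, commercially pure titanium.
In SI units:
  alloy steel: σ_y = 464.0 MPa, ρ = 7860 kg/m³
  silicon nitride: σ_y = 714.0 MPa, ρ = 3184 kg/m³
  commercially pure titanium: σ_y = 404.0 MPa, ρ = 4530 kg/m³
  silicon nitride: M = 25.1×10⁻³
  commercially pure titanium: M = 12.1×10⁻³
  alloy steel: M = 7.63×10⁻³
Silicon nitride ranks first.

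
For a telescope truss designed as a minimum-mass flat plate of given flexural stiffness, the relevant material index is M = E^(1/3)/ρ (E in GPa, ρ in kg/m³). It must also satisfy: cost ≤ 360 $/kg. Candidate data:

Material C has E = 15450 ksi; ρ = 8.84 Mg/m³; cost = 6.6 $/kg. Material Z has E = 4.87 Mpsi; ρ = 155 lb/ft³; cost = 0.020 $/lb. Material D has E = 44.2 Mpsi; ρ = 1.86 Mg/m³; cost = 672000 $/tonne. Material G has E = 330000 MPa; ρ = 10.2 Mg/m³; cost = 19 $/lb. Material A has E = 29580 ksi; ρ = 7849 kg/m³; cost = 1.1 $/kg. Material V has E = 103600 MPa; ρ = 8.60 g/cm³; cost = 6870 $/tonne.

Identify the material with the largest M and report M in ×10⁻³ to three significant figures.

Screen on constraints: cost ≤ 360 $/kg. Survivors: material C, material Z, material G, material A, material V.
In SI units:
  material C: E = 106.5 GPa, ρ = 8840 kg/m³
  material Z: E = 33.58 GPa, ρ = 2483 kg/m³
  material G: E = 330.0 GPa, ρ = 10200 kg/m³
  material A: E = 203.9 GPa, ρ = 7849 kg/m³
  material V: E = 103.6 GPa, ρ = 8600 kg/m³
  material Z: M = 1.30×10⁻³
  material A: M = 0.750×10⁻³
  material G: M = 0.677×10⁻³
  material V: M = 0.546×10⁻³
  material C: M = 0.536×10⁻³
Highest index: material Z.

material Z, M = 1.30×10⁻³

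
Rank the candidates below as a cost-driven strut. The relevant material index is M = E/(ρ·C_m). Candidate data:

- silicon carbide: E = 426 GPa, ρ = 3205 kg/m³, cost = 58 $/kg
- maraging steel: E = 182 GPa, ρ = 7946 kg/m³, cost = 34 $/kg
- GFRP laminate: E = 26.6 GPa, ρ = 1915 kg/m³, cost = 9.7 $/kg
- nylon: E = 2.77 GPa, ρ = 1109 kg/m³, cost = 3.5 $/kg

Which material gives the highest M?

Evaluate M for each candidate:
  silicon carbide: M = 2.29 MN·m per $
  GFRP laminate: M = 1.43 MN·m per $
  nylon: M = 0.714 MN·m per $
  maraging steel: M = 0.674 MN·m per $
Highest index: silicon carbide.

silicon carbide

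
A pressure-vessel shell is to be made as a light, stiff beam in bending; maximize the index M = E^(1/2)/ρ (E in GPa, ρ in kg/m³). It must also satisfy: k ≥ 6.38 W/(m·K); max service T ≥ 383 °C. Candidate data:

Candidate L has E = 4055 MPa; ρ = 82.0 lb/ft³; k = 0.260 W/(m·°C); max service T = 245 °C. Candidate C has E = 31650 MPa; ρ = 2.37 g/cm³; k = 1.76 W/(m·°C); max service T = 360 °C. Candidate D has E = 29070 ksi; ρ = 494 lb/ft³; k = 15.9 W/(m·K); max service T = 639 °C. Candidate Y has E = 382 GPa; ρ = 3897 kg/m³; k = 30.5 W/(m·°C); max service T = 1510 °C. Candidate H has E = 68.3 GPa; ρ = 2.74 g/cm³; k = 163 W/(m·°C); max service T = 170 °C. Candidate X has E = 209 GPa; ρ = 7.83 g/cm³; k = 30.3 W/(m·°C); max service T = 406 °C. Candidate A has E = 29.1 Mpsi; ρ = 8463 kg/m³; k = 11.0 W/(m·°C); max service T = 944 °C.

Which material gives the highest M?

candidate Y

Screen on constraints: k ≥ 6.38 W/(m·K); max service T ≥ 383 °C. Survivors: candidate D, candidate Y, candidate X, candidate A.
After converting to SI:
  candidate D: E = 200.4 GPa, ρ = 7913 kg/m³
  candidate Y: E = 382.0 GPa, ρ = 3897 kg/m³
  candidate X: E = 209.0 GPa, ρ = 7830 kg/m³
  candidate A: E = 200.6 GPa, ρ = 8463 kg/m³
  candidate Y: M = 5.02×10⁻³
  candidate X: M = 1.85×10⁻³
  candidate D: M = 1.79×10⁻³
  candidate A: M = 1.67×10⁻³
Candidate Y has the largest M.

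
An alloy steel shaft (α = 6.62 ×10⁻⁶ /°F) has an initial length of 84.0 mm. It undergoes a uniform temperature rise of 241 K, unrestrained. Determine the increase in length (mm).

0.241 mm

Convert α: 6.62×10⁻⁶/°F × (9/5) = 11.9×10⁻⁶/K.
ΔL = α·L₀·ΔT = 11.9×10⁻⁶ × 84.0 mm × 241.0 K = 0.241 mm.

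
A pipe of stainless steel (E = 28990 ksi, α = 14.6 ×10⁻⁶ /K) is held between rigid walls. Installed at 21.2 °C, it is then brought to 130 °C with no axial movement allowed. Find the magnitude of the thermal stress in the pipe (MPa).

318 MPa

E = 28990 ksi = 199.9 GPa.
ΔT = 108.8 K. Constrained thermal stress σ = E·α·ΔT = 199.9×10³ MPa × 14.6×10⁻⁶ × 108.8 = 318 MPa (compressive).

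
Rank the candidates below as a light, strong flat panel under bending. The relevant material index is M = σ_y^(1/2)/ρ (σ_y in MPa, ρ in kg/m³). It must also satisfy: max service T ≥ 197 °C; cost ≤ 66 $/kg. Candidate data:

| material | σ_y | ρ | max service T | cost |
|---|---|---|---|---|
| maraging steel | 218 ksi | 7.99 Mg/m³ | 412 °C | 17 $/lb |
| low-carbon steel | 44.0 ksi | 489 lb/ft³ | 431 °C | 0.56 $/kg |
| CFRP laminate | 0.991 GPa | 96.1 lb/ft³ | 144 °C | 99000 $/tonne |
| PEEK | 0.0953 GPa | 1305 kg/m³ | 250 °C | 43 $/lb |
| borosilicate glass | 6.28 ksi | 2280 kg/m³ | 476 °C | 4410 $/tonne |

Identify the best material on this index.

maraging steel

Screen on constraints: max service T ≥ 197 °C; cost ≤ 66 $/kg. Survivors: maraging steel, low-carbon steel, borosilicate glass.
After converting to SI:
  maraging steel: σ_y = 1503 MPa, ρ = 7990 kg/m³
  low-carbon steel: σ_y = 303.4 MPa, ρ = 7833 kg/m³
  borosilicate glass: σ_y = 43.30 MPa, ρ = 2280 kg/m³
  maraging steel: M = 4.85×10⁻³
  borosilicate glass: M = 2.89×10⁻³
  low-carbon steel: M = 2.22×10⁻³
The maximum is for maraging steel.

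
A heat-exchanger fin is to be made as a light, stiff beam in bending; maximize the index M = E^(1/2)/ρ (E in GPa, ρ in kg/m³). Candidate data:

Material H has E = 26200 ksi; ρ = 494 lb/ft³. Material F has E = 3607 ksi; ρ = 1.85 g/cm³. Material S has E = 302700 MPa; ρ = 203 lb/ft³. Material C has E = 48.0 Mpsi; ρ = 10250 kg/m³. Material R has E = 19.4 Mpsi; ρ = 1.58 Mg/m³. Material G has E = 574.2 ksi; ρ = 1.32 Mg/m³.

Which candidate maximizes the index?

material R

Putting every candidate on a common basis:
  material H: E = 180.6 GPa, ρ = 7913 kg/m³
  material F: E = 24.87 GPa, ρ = 1850 kg/m³
  material S: E = 302.7 GPa, ρ = 3252 kg/m³
  material C: E = 330.9 GPa, ρ = 10250 kg/m³
  material R: E = 133.8 GPa, ρ = 1580 kg/m³
  material G: E = 3.959 GPa, ρ = 1320 kg/m³
  material R: M = 7.32×10⁻³
  material S: M = 5.35×10⁻³
  material F: M = 2.70×10⁻³
  material C: M = 1.77×10⁻³
  material H: M = 1.70×10⁻³
  material G: M = 1.51×10⁻³
Highest index: material R.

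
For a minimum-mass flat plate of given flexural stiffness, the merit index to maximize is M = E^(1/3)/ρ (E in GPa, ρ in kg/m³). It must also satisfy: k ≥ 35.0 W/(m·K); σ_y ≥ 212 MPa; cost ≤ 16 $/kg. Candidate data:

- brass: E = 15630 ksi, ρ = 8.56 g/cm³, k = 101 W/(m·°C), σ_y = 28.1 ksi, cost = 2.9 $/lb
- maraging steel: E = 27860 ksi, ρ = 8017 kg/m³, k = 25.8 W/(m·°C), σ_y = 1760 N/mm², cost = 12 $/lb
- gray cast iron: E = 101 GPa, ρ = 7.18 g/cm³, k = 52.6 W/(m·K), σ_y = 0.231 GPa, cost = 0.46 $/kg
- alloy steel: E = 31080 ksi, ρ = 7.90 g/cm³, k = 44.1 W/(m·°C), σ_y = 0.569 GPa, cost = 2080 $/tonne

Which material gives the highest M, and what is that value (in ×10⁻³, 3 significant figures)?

alloy steel, M = 0.757×10⁻³

Screen on constraints: k ≥ 35.0 W/(m·K); σ_y ≥ 212 MPa; cost ≤ 16 $/kg. Survivors: gray cast iron, alloy steel.
After converting to SI:
  gray cast iron: E = 101.0 GPa, ρ = 7180 kg/m³
  alloy steel: E = 214.3 GPa, ρ = 7900 kg/m³
  alloy steel: M = 0.757×10⁻³
  gray cast iron: M = 0.649×10⁻³
The maximum is for alloy steel.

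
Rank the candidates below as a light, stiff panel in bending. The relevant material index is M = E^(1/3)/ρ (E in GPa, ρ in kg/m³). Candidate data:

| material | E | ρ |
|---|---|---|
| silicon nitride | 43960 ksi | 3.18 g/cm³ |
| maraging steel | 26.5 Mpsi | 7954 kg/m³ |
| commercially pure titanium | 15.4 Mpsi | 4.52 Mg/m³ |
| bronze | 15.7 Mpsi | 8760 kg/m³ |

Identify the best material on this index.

After converting to SI:
  silicon nitride: E = 303.1 GPa, ρ = 3180 kg/m³
  maraging steel: E = 182.7 GPa, ρ = 7954 kg/m³
  commercially pure titanium: E = 106.2 GPa, ρ = 4520 kg/m³
  bronze: E = 108.2 GPa, ρ = 8760 kg/m³
  silicon nitride: M = 2.11×10⁻³
  commercially pure titanium: M = 1.05×10⁻³
  maraging steel: M = 0.713×10⁻³
  bronze: M = 0.544×10⁻³
Silicon nitride ranks first.

silicon nitride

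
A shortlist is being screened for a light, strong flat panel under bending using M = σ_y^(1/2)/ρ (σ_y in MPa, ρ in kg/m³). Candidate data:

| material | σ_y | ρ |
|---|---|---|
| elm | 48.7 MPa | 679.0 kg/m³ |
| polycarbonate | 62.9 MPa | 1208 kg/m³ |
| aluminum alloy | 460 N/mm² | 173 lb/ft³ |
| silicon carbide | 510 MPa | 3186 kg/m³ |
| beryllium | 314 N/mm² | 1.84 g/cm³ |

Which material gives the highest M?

elm

Putting every candidate on a common basis:
  elm: σ_y = 48.70 MPa, ρ = 679.0 kg/m³
  polycarbonate: σ_y = 62.90 MPa, ρ = 1208 kg/m³
  aluminum alloy: σ_y = 460.0 MPa, ρ = 2771 kg/m³
  silicon carbide: σ_y = 510.0 MPa, ρ = 3186 kg/m³
  beryllium: σ_y = 314.0 MPa, ρ = 1840 kg/m³
  elm: M = 10.3×10⁻³
  beryllium: M = 9.63×10⁻³
  aluminum alloy: M = 7.74×10⁻³
  silicon carbide: M = 7.09×10⁻³
  polycarbonate: M = 6.57×10⁻³
Highest index: elm.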